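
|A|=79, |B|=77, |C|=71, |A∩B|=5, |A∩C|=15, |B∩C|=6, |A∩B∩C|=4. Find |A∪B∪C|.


|A∪B∪C| = 79+77+71-5-15-6+4 = 205

|A∪B∪C| = 205


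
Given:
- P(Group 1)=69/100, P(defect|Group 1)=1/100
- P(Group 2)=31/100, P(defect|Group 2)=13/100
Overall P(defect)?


P(B) = Σ P(B|Aᵢ)×P(Aᵢ)
  1/100×69/100 = 69/10000
  13/100×31/100 = 403/10000
Sum = 59/1250

P(defect) = 59/1250 ≈ 4.72%


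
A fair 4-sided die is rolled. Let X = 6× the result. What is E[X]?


E[die] = (1+4)/2 = 5/2
E[X] = 6 × 5/2 = 15

E[X] = 15


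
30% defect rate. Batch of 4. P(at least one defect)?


P(all good) = (7/10)^4 = 2401/10000
P(≥1 defect) = 7599/10000

P = 7599/10000 ≈ 75.99%


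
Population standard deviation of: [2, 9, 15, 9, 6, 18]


Mean = 59/6
  (2-59/6)²=2209/36
  (9-59/6)²=25/36
  (15-59/6)²=961/36
  (9-59/6)²=25/36
  (6-59/6)²=529/36
  (18-59/6)²=2401/36
Σ(x-μ)² = 1025/6
σ² = (1025/6)/6 = 1025/36

σ = √(1025/36) ≈ 5.3359


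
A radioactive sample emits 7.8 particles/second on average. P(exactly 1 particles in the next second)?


Poisson(λ=7.8): P(X=1) = e^(-λ)×λ^k/k!
= e^(-7.8) × 7.8^1 / 1!
≈ 0.000409734979 × 7.8 / 1 ≈ 0.003196

P(X=1) ≈ 0.003196 ≈ 0.32%


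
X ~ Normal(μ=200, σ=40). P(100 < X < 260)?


z₁=(100-200)/40=-2.5, z₂=(260-200)/40=1.5
P = Φ(1.5) - Φ(-2.5) = 0.933193 - 0.006210 = 0.926983 ≈ 0.9270

P(100 < X < 260) ≈ 0.9270


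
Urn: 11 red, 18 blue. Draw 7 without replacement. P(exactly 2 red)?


Hypergeometric: C(11,2)×C(18,5)/C(29,7)
= 55×8568/1560780 = 2618/8671

P(X=2) = 2618/8671 ≈ 30.19%


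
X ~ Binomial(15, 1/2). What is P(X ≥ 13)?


P(X ≥ 13) = Σ P(X=i) for i=13..15
P(X=13) = 105/32768
P(X=14) = 15/32768
P(X=15) = 1/32768
Sum = 121/32768

P(X ≥ 13) = 121/32768 ≈ 0.37%


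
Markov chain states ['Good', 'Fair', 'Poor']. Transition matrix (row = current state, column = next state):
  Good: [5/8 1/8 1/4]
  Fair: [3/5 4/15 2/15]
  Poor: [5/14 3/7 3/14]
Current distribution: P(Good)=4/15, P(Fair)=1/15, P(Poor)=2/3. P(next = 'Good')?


P(next=Good) = Σᵢ P(now=i)×P(i→Good)
= 4/15×5/8 + 1/15×3/5 + 2/3×5/14
= 1/6 + 1/25 + 5/21 = 467/1050

P = 467/1050 ≈ 0.4448


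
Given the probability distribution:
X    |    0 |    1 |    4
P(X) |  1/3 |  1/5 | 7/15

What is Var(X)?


E[X] = 31/15
E[X²] = 23/3
Var(X) = E[X²] - (E[X])² = 23/3 - 961/225 = 764/225

Var(X) = 764/225 ≈ 3.3956


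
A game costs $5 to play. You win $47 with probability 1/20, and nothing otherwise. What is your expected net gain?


E[gain] = (47-5)×1/20 + (-5)×19/20
= 21/10 - 19/4 = -53/20

Expected net gain = $-53/20 ≈ $-2.65


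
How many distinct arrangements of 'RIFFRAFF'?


Letters: 8, freq: {'R': 2, 'I': 1, 'F': 4, 'A': 1}
8!/(2!×1!×4!×1!) = 40320/48 = 840

840


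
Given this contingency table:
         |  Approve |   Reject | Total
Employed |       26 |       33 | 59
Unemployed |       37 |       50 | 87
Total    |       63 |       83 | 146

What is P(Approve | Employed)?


P(Approve | Employed) = 26/(26+33) = 26/59

P(Approve|Employed) = 26/59 ≈ 44.07%


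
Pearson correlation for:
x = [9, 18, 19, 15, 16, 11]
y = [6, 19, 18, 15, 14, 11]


n=6, Σx=88, Σy=83, Σxy=1308, Σx²=1368, Σy²=1263
r = (6×1308 - 88×83)/√((6×1368 - 88²)(6×1263 - 83²))
= 544/√(464×689) = 544/√319696 ≈ 544/565.4167 ≈ 0.9621

r ≈ 0.9621


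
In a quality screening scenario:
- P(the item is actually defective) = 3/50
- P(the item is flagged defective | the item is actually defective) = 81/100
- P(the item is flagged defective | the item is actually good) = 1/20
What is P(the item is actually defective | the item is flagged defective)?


Using Bayes' theorem:
P(A|B) = P(B|A)·P(A) / P(B)

P(the item is flagged defective) = 81/100 × 3/50 + 1/20 × 47/50
= 243/5000 + 47/1000 = 239/2500

P(the item is actually defective|the item is flagged defective) = (243/5000) / (239/2500) = 243/478

P(the item is actually defective|the item is flagged defective) = 243/478 ≈ 50.84%


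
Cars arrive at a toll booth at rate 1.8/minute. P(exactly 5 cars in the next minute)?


Poisson(λ=1.8): P(X=5) = e^(-λ)×λ^k/k!
= e^(-1.8) × 1.8^5 / 5!
≈ 0.1652988882 × 18.89568 / 120 ≈ 0.026029

P(X=5) ≈ 0.026029 ≈ 2.60%


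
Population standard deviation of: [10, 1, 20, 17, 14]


Mean = 62/5
  (10-62/5)²=144/25
  (1-62/5)²=3249/25
  (20-62/5)²=1444/25
  (17-62/5)²=529/25
  (14-62/5)²=64/25
Σ(x-μ)² = 1086/5
σ² = (1086/5)/5 = 1086/25

σ = √(1086/25) ≈ 6.5909


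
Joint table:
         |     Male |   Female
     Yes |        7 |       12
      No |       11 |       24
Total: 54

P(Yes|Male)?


P(Yes|Male) = 7/(7+11) = 7/18

P = 7/18 ≈ 38.89%


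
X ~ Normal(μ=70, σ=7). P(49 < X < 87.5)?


z₁=(49-70)/7=-3.0, z₂=(87.5-70)/7=2.5
P = Φ(2.5) - Φ(-3.0) = 0.993790 - 0.001350 = 0.992440 ≈ 0.9924

P(49 < X < 87.5) ≈ 0.9924


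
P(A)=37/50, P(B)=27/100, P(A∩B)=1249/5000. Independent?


P(A)×P(B) = 999/5000
P(A∩B) = 1249/5000
Not equal → NOT independent

No, not independent


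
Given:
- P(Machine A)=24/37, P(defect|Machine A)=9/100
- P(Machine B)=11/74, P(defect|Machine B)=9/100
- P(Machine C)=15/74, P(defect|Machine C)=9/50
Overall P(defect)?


P(B) = Σ P(B|Aᵢ)×P(Aᵢ)
  9/100×24/37 = 54/925
  9/100×11/74 = 99/7400
  9/50×15/74 = 27/740
Sum = 801/7400

P(defect) = 801/7400 ≈ 10.82%


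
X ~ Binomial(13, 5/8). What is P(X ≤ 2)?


P(X ≤ 2) = Σ P(X=i) for i=0..2
P(X=0) = 1594323/549755813888
P(X=1) = 34543665/549755813888
P(X=2) = 172718325/274877906944
Sum = 190787319/274877906944

P(X ≤ 2) = 190787319/274877906944 ≈ 0.07%


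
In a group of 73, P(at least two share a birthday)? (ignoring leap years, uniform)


P(all different) = Π(365-i)/365 for i=0..72
= 0.000439
P(match) = 1 - 0.000439 = 0.999561

P ≈ 0.9996 ≈ 99.96%


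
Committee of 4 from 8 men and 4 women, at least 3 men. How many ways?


Count by #men:
  3M,1W: C(8,3)×C(4,1)=224
  4M,0W: C(8,4)×C(4,0)=70
Total = 294

294


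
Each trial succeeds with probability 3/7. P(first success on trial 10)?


Geometric: P(X=10) = (1-p)^(k-1)×p = (4/7)^9×3/7 = 786432/282475249

P(X=10) = 786432/282475249 ≈ 0.28%


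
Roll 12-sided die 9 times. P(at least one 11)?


P(no 11)^9 = (11/12)^9 = 2357947691/5159780352
P(≥1) = 1 - 2357947691/5159780352 = 2801832661/5159780352

P = 2801832661/5159780352 ≈ 54.30%


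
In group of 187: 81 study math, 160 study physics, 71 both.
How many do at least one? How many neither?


|A∪B| = 81+160-71 = 170
Neither = 187-170 = 17

At least one: 170; Neither: 17


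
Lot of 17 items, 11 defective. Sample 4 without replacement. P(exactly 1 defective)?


Hypergeometric: C(11,1)×C(6,3)/C(17,4)
= 11×20/2380 = 11/119

P(X=1) = 11/119 ≈ 9.24%


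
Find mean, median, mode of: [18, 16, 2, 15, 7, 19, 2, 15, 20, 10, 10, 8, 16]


Sorted: [2, 2, 7, 8, 10, 10, 15, 15, 16, 16, 18, 19, 20]
Mean = 158/13
Median = 15
Freq: {18: 1, 16: 2, 2: 2, 15: 2, 7: 1, 19: 1, 20: 1, 10: 2, 8: 1}
Mode: [2, 10, 15, 16]

Mean=158/13, Median=15, Mode=[2, 10, 15, 16]


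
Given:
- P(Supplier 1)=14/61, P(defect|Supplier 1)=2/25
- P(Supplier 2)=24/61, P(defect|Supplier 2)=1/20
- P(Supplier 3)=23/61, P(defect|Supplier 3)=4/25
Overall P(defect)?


P(B) = Σ P(B|Aᵢ)×P(Aᵢ)
  2/25×14/61 = 28/1525
  1/20×24/61 = 6/305
  4/25×23/61 = 92/1525
Sum = 6/61

P(defect) = 6/61 ≈ 9.84%


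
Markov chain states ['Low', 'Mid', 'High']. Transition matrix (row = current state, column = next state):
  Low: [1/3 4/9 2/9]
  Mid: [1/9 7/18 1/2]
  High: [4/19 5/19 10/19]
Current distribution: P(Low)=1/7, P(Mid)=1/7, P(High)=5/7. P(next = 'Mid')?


P(next=Mid) = Σᵢ P(now=i)×P(i→Mid)
= 1/7×4/9 + 1/7×7/18 + 5/7×5/19
= 4/63 + 1/18 + 25/133 = 35/114

P = 35/114 ≈ 0.3070


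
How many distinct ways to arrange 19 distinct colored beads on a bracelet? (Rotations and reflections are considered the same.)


Free circular arrangements: rotations and reflections both identified.
(n-1)!/2 = 18!/2 = 6402373705728000/2 = 3201186852864000

3201186852864000


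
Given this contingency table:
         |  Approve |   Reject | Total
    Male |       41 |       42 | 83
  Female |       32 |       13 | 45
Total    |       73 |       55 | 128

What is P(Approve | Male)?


P(Approve | Male) = 41/(41+42) = 41/83

P(Approve|Male) = 41/83 ≈ 49.40%


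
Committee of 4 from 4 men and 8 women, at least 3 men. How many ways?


Count by #men:
  3M,1W: C(4,3)×C(8,1)=32
  4M,0W: C(4,4)×C(8,0)=1
Total = 33

33


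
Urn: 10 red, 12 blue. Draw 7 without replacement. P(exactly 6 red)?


Hypergeometric: C(10,6)×C(12,1)/C(22,7)
= 210×12/170544 = 105/7106

P(X=6) = 105/7106 ≈ 1.48%


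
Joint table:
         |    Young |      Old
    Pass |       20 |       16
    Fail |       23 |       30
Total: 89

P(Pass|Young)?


P(Pass|Young) = 20/(20+23) = 20/43

P = 20/43 ≈ 46.51%


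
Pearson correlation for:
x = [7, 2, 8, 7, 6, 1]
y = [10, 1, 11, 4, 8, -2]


n=6, Σx=31, Σy=32, Σxy=234, Σx²=203, Σy²=306
r = (6×234 - 31×32)/√((6×203 - 31²)(6×306 - 32²))
= 412/√(257×812) = 412/√208684 ≈ 412/456.8194 ≈ 0.9019

r ≈ 0.9019


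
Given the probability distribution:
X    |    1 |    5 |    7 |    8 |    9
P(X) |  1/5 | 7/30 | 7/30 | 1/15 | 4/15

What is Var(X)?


E[X] = 89/15
E[X²] = 130/3
Var(X) = E[X²] - (E[X])² = 130/3 - 7921/225 = 1829/225

Var(X) = 1829/225 ≈ 8.1289


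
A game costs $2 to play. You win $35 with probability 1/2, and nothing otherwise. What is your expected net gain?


E[gain] = (35-2)×1/2 + (-2)×1/2
= 33/2 - 1 = 31/2

Expected net gain = $31/2 ≈ $15.50


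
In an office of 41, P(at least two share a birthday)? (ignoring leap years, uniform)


P(all different) = Π(365-i)/365 for i=0..40
= 0.096848
P(match) = 1 - 0.096848 = 0.903152

P ≈ 0.9032 ≈ 90.32%


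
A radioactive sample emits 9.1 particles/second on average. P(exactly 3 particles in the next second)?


Poisson(λ=9.1): P(X=3) = e^(-λ)×λ^k/k!
= e^(-9.1) × 9.1^3 / 3!
≈ 0.0001116658085 × 753.571 / 6 ≈ 0.014025

P(X=3) ≈ 0.014025 ≈ 1.40%


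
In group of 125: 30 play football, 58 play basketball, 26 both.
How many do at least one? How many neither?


|A∪B| = 30+58-26 = 62
Neither = 125-62 = 63

At least one: 62; Neither: 63


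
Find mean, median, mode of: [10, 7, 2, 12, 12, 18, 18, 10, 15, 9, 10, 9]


Sorted: [2, 7, 9, 9, 10, 10, 10, 12, 12, 15, 18, 18]
Mean = 132/12 = 11
Median = 10
Freq: {10: 3, 7: 1, 2: 1, 12: 2, 18: 2, 15: 1, 9: 2}
Mode: [10]

Mean=11, Median=10, Mode=10


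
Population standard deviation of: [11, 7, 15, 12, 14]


Mean = 59/5
  (11-59/5)²=16/25
  (7-59/5)²=576/25
  (15-59/5)²=256/25
  (12-59/5)²=1/25
  (14-59/5)²=121/25
Σ(x-μ)² = 194/5
σ² = (194/5)/5 = 194/25

σ = √(194/25) ≈ 2.7857


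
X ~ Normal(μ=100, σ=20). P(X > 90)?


z = (90-100)/20 = -0.5
P(X > 90) = 1 - P(Z ≤ -0.5) = 1 - 0.3085 = 0.6915

P(X > 90) ≈ 0.6915


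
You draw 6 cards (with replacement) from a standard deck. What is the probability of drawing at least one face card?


P(not a face card) = 40/52 = 10/13
P(none in 6 draws) = (10/13)^6 = 1000000/4826809
P(≥1 face card) = 1 - 1000000/4826809 = 3826809/4826809

P = 3826809/4826809 ≈ 79.28%


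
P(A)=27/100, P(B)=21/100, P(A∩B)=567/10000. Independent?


P(A)×P(B) = 567/10000
P(A∩B) = 567/10000
Equal ✓ → Independent

Yes, independent


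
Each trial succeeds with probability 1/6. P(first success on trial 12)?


Geometric: P(X=12) = (1-p)^(k-1)×p = (5/6)^11×1/6 = 48828125/2176782336

P(X=12) = 48828125/2176782336 ≈ 2.24%


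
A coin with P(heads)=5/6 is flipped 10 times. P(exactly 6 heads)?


Binomial: P(X=6) = C(10,6)×p^6×(1-p)^4
= 210 × 15625/46656 × 1/1296 = 546875/10077696

P(X=6) = 546875/10077696 ≈ 5.43%


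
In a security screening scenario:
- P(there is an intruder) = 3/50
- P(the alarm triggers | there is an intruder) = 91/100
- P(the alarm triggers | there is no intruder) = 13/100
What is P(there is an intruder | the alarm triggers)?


Using Bayes' theorem:
P(A|B) = P(B|A)·P(A) / P(B)

P(the alarm triggers) = 91/100 × 3/50 + 13/100 × 47/50
= 273/5000 + 611/5000 = 221/1250

P(there is an intruder|the alarm triggers) = (273/5000) / (221/1250) = 21/68

P(there is an intruder|the alarm triggers) = 21/68 ≈ 30.88%


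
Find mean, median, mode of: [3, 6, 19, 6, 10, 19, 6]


Sorted: [3, 6, 6, 6, 10, 19, 19]
Mean = 69/7
Median = 6
Freq: {3: 1, 6: 3, 19: 2, 10: 1}
Mode: [6]

Mean=69/7, Median=6, Mode=6


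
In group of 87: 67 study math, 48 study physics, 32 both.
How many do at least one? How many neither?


|A∪B| = 67+48-32 = 83
Neither = 87-83 = 4

At least one: 83; Neither: 4


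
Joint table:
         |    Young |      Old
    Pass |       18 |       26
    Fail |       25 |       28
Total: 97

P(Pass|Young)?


P(Pass|Young) = 18/(18+25) = 18/43

P = 18/43 ≈ 41.86%


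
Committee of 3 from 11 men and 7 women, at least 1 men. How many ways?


Count by #men:
  1M,2W: C(11,1)×C(7,2)=231
  2M,1W: C(11,2)×C(7,1)=385
  3M,0W: C(11,3)×C(7,0)=165
Total = 781

781


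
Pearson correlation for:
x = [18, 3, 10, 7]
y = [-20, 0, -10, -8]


n=4, Σx=38, Σy=-38, Σxy=-516, Σx²=482, Σy²=564
r = (4×(-516) - 38×(-38))/√((4×482 - 38²)(4×564 - (-38)²))
= -620/√(484×812) = -620/√393008 ≈ -620/626.9035 ≈ -0.9890

r ≈ -0.9890


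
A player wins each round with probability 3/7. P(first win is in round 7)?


Geometric: P(X=7) = (1-p)^(k-1)×p = (4/7)^6×3/7 = 12288/823543

P(X=7) = 12288/823543 ≈ 1.49%


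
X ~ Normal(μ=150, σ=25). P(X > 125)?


z = (125-150)/25 = -1.0
P(X > 125) = 1 - P(Z ≤ -1.0) = 1 - 0.1587 = 0.8413

P(X > 125) ≈ 0.8413


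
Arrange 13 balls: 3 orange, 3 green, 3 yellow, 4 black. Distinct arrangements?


13!/(3!×3!×3!×4!) = 1201200

1201200


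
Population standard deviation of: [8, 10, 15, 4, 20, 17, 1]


Mean = 75/7
  (8-75/7)²=361/49
  (10-75/7)²=25/49
  (15-75/7)²=900/49
  (4-75/7)²=2209/49
  (20-75/7)²=4225/49
  (17-75/7)²=1936/49
  (1-75/7)²=4624/49
Σ(x-μ)² = 2040/7
σ² = (2040/7)/7 = 2040/49

σ = √(2040/49) ≈ 6.4523


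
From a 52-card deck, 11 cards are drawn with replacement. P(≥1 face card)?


P(not a face card) = 40/52 = 10/13
P(none in 11 draws) = (10/13)^11 = 100000000000/1792160394037
P(≥1 face card) = 1 - 100000000000/1792160394037 = 1692160394037/1792160394037

P = 1692160394037/1792160394037 ≈ 94.42%


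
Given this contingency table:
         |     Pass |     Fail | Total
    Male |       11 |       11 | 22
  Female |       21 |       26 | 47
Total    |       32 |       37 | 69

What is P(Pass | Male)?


P(Pass | Male) = 11/(11+11) = 11/22 = 1/2

P(Pass|Male) = 1/2 ≈ 50.00%


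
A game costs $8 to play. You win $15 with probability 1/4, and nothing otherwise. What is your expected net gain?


E[gain] = (15-8)×1/4 + (-8)×3/4
= 7/4 - 6 = -17/4

Expected net gain = $-17/4 ≈ $-4.25


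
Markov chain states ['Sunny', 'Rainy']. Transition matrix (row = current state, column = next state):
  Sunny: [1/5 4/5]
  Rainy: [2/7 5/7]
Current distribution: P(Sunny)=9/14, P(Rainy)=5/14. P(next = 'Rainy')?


P(next=Rainy) = Σᵢ P(now=i)×P(i→Rainy)
= 9/14×4/5 + 5/14×5/7
= 18/35 + 25/98 = 377/490

P = 377/490 ≈ 0.7694


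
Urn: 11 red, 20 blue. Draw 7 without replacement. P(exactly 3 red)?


Hypergeometric: C(11,3)×C(20,4)/C(31,7)
= 165×4845/2629575 = 3553/11687

P(X=3) = 3553/11687 ≈ 30.40%


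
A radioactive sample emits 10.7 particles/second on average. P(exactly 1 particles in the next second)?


Poisson(λ=10.7): P(X=1) = e^(-λ)×λ^k/k!
= e^(-10.7) × 10.7^1 / 1!
≈ 2.254493791e-05 × 10.7 / 1 ≈ 0.000241

P(X=1) ≈ 0.000241 ≈ 0.02%


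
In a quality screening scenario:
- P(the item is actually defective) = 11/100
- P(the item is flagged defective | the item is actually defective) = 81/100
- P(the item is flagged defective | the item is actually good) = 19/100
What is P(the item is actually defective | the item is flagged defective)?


Using Bayes' theorem:
P(A|B) = P(B|A)·P(A) / P(B)

P(the item is flagged defective) = 81/100 × 11/100 + 19/100 × 89/100
= 891/10000 + 1691/10000 = 1291/5000

P(the item is actually defective|the item is flagged defective) = (891/10000) / (1291/5000) = 891/2582

P(the item is actually defective|the item is flagged defective) = 891/2582 ≈ 34.51%


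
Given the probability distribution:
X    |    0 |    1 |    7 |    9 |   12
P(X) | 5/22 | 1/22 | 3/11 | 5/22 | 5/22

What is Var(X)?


E[X] = 74/11
E[X²] = 710/11
Var(X) = E[X²] - (E[X])² = 710/11 - 5476/121 = 2334/121

Var(X) = 2334/121 ≈ 19.2893


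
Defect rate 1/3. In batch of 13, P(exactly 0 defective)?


Binomial: P(X=0) = C(13,0)×p^0×(1-p)^13
= 1 × 1 × 8192/1594323 = 8192/1594323

P(X=0) = 8192/1594323 ≈ 0.51%


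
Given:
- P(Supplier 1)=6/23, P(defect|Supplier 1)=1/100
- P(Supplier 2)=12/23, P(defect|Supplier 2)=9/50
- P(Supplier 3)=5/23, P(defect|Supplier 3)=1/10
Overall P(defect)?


P(B) = Σ P(B|Aᵢ)×P(Aᵢ)
  1/100×6/23 = 3/1150
  9/50×12/23 = 54/575
  1/10×5/23 = 1/46
Sum = 68/575

P(defect) = 68/575 ≈ 11.83%


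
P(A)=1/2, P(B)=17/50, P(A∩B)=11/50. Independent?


P(A)×P(B) = 17/100
P(A∩B) = 11/50
Not equal → NOT independent

No, not independent


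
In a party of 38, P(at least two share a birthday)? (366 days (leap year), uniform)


P(all different) = Π(366-i)/366 for i=0..37
= 0.136703
P(match) = 1 - 0.136703 = 0.863297

P ≈ 0.8633 ≈ 86.33%


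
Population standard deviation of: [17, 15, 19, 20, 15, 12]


Mean = 98/6 = 49/3
  (17-49/3)²=4/9
  (15-49/3)²=16/9
  (19-49/3)²=64/9
  (20-49/3)²=121/9
  (15-49/3)²=16/9
  (12-49/3)²=169/9
Σ(x-μ)² = 130/3
σ² = (130/3)/6 = 65/9

σ = √(65/9) ≈ 2.6874


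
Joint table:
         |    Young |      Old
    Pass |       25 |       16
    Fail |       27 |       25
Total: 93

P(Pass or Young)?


P(Pass∨Young) = P(Pass) + P(Young) - P(Pass∧Young)
= (41 + 52 - 25)/93 = 68/93

P = 68/93 ≈ 73.12%


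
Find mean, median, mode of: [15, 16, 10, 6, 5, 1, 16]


Sorted: [1, 5, 6, 10, 15, 16, 16]
Mean = 69/7
Median = 10
Freq: {15: 1, 16: 2, 10: 1, 6: 1, 5: 1, 1: 1}
Mode: [16]

Mean=69/7, Median=10, Mode=16


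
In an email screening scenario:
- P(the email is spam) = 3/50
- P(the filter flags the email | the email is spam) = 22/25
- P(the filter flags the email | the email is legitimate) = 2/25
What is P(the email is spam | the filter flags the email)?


Using Bayes' theorem:
P(A|B) = P(B|A)·P(A) / P(B)

P(the filter flags the email) = 22/25 × 3/50 + 2/25 × 47/50
= 33/625 + 47/625 = 16/125

P(the email is spam|the filter flags the email) = (33/625) / (16/125) = 33/80

P(the email is spam|the filter flags the email) = 33/80 ≈ 41.25%


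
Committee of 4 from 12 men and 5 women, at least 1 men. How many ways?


Count by #men:
  1M,3W: C(12,1)×C(5,3)=120
  2M,2W: C(12,2)×C(5,2)=660
  3M,1W: C(12,3)×C(5,1)=1100
  4M,0W: C(12,4)×C(5,0)=495
Total = 2375

2375


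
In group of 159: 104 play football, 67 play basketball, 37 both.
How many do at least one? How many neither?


|A∪B| = 104+67-37 = 134
Neither = 159-134 = 25

At least one: 134; Neither: 25


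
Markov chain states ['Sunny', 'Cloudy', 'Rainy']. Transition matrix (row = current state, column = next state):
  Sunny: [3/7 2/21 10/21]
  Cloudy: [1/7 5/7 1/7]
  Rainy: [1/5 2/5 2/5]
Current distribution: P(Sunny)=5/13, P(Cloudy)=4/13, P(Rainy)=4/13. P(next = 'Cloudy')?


P(next=Cloudy) = Σᵢ P(now=i)×P(i→Cloudy)
= 5/13×2/21 + 4/13×5/7 + 4/13×2/5
= 10/273 + 20/91 + 8/65 = 74/195

P = 74/195 ≈ 0.3795


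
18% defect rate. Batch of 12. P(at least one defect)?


P(all good) = (41/50)^12 = 22563490300366186081/244140625000000000000
P(≥1 defect) = 221577134699633813919/244140625000000000000

P = 221577134699633813919/244140625000000000000 ≈ 90.76%


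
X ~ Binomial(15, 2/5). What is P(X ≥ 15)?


P(X ≥ 15) = Σ P(X=i) for i=15..15
P(X=15) = 32768/30517578125
Sum = 32768/30517578125

P(X ≥ 15) = 32768/30517578125 ≈ 0.00%


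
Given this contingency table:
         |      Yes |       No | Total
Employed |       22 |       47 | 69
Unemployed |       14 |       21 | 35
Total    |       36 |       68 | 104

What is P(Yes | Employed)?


P(Yes | Employed) = 22/(22+47) = 22/69

P(Yes|Employed) = 22/69 ≈ 31.88%


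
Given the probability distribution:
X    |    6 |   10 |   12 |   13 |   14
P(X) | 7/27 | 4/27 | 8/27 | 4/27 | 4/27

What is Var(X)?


E[X] = 286/27
E[X²] = 1088/9
Var(X) = E[X²] - (E[X])² = 1088/9 - 81796/729 = 6332/729

Var(X) = 6332/729 ≈ 8.6859


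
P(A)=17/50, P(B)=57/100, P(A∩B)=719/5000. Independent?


P(A)×P(B) = 969/5000
P(A∩B) = 719/5000
Not equal → NOT independent

No, not independent


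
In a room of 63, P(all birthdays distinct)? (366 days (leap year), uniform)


P(all different) = Π(366-i)/366 for i=0..62
= (366/366)×(365/366)×...×(304/366)
= 0.003452

P ≈ 0.0035 ≈ 0.35%


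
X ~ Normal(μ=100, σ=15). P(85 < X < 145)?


z₁=(85-100)/15=-1.0, z₂=(145-100)/15=3.0
P = Φ(3.0) - Φ(-1.0) = 0.998650 - 0.158655 = 0.839995 ≈ 0.8400

P(85 < X < 145) ≈ 0.8400


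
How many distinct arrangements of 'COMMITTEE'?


Letters: 9, freq: {'C': 1, 'O': 1, 'M': 2, 'I': 1, 'T': 2, 'E': 2}
9!/(1!×1!×2!×1!×2!×2!) = 362880/8 = 45360

45360


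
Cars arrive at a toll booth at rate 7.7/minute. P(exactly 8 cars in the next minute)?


Poisson(λ=7.7): P(X=8) = e^(-λ)×λ^k/k!
= e^(-7.7) × 7.7^8 / 8!
≈ 0.0004528271829 × 12357362.9155 / 40320 ≈ 0.138783

P(X=8) ≈ 0.138783 ≈ 13.88%


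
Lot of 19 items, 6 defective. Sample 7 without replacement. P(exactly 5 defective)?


Hypergeometric: C(6,5)×C(13,2)/C(19,7)
= 6×78/50388 = 3/323

P(X=5) = 3/323 ≈ 0.93%


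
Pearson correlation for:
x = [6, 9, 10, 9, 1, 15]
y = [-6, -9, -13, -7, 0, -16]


n=6, Σx=50, Σy=-51, Σxy=-550, Σx²=524, Σy²=591
r = (6×(-550) - 50×(-51))/√((6×524 - 50²)(6×591 - (-51)²))
= -750/√(644×945) = -750/√608580 ≈ -750/780.1154 ≈ -0.9614

r ≈ -0.9614


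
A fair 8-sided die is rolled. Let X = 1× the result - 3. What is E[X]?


E[die] = (1+8)/2 = 9/2
E[X] = 1×9/2 - 3 = 3/2

E[X] = 3/2


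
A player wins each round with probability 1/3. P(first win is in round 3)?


Geometric: P(X=3) = (1-p)^(k-1)×p = (2/3)^2×1/3 = 4/27

P(X=3) = 4/27 ≈ 14.81%


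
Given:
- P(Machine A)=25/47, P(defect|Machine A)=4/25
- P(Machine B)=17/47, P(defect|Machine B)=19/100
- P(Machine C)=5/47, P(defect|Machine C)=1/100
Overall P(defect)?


P(B) = Σ P(B|Aᵢ)×P(Aᵢ)
  4/25×25/47 = 4/47
  19/100×17/47 = 323/4700
  1/100×5/47 = 1/940
Sum = 182/1175

P(defect) = 182/1175 ≈ 15.49%


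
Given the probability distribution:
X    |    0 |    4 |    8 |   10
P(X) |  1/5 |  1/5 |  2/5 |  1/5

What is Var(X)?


E[X] = 6
E[X²] = 244/5
Var(X) = E[X²] - (E[X])² = 244/5 - 36 = 64/5

Var(X) = 64/5 ≈ 12.8000


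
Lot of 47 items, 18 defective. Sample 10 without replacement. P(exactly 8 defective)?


Hypergeometric: C(18,8)×C(29,2)/C(47,10)
= 43758×406/5178066751 = 124236/36210257

P(X=8) = 124236/36210257 ≈ 0.34%


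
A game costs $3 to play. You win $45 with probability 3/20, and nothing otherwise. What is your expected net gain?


E[gain] = (45-3)×3/20 + (-3)×17/20
= 63/10 - 51/20 = 15/4

Expected net gain = $15/4 ≈ $3.75


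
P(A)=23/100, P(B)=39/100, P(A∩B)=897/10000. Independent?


P(A)×P(B) = 897/10000
P(A∩B) = 897/10000
Equal ✓ → Independent

Yes, independent


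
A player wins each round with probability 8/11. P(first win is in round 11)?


Geometric: P(X=11) = (1-p)^(k-1)×p = (3/11)^10×8/11 = 472392/285311670611

P(X=11) = 472392/285311670611 ≈ 0.00%


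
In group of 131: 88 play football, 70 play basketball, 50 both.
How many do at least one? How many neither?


|A∪B| = 88+70-50 = 108
Neither = 131-108 = 23

At least one: 108; Neither: 23


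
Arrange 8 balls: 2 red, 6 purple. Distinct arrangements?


8!/(2!×6!) = 28

28


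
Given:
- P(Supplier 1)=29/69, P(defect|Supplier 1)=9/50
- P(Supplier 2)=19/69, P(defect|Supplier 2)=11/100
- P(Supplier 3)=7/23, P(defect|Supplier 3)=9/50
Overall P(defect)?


P(B) = Σ P(B|Aᵢ)×P(Aᵢ)
  9/50×29/69 = 87/1150
  11/100×19/69 = 209/6900
  9/50×7/23 = 63/1150
Sum = 1109/6900

P(defect) = 1109/6900 ≈ 16.07%


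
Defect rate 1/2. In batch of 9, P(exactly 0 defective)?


Binomial: P(X=0) = C(9,0)×p^0×(1-p)^9
= 1 × 1 × 1/512 = 1/512

P(X=0) = 1/512 ≈ 0.20%


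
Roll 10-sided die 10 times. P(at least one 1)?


P(no 1)^10 = (9/10)^10 = 3486784401/10000000000
P(≥1) = 1 - 3486784401/10000000000 = 6513215599/10000000000

P = 6513215599/10000000000 ≈ 65.13%


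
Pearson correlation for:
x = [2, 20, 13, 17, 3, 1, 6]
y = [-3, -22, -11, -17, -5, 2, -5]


n=7, Σx=62, Σy=-61, Σxy=-921, Σx²=908, Σy²=957
r = (7×(-921) - 62×(-61))/√((7×908 - 62²)(7×957 - (-61)²))
= -2665/√(2512×2978) = -2665/√7480736 ≈ -2665/2735.0934 ≈ -0.9744

r ≈ -0.9744


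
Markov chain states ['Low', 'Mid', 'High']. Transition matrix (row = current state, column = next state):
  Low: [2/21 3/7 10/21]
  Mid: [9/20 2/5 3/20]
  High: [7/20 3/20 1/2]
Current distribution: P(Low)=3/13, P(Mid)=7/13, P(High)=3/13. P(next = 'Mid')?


P(next=Mid) = Σᵢ P(now=i)×P(i→Mid)
= 3/13×3/7 + 7/13×2/5 + 3/13×3/20
= 9/91 + 14/65 + 9/260 = 127/364

P = 127/364 ≈ 0.3489


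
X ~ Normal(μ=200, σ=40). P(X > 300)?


z = (300-200)/40 = 2.5
P(X > 300) = 1 - P(Z ≤ 2.5) = 1 - 0.9938 = 0.0062

P(X > 300) ≈ 0.0062


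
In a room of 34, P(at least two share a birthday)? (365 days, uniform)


P(all different) = Π(365-i)/365 for i=0..33
= 0.204683
P(match) = 1 - 0.204683 = 0.795317

P ≈ 0.7953 ≈ 79.53%


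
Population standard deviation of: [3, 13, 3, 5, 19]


Mean = 43/5
  (3-43/5)²=784/25
  (13-43/5)²=484/25
  (3-43/5)²=784/25
  (5-43/5)²=324/25
  (19-43/5)²=2704/25
Σ(x-μ)² = 1016/5
σ² = (1016/5)/5 = 1016/25

σ = √(1016/25) ≈ 6.3750


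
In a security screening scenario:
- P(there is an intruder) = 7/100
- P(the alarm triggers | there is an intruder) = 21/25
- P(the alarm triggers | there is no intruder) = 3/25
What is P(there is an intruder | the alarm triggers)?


Using Bayes' theorem:
P(A|B) = P(B|A)·P(A) / P(B)

P(the alarm triggers) = 21/25 × 7/100 + 3/25 × 93/100
= 147/2500 + 279/2500 = 213/1250

P(there is an intruder|the alarm triggers) = (147/2500) / (213/1250) = 49/142

P(there is an intruder|the alarm triggers) = 49/142 ≈ 34.51%


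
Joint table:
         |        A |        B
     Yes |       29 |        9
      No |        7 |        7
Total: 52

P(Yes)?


P(Yes) = (29+9)/52 = 38/52 = 19/26

P(Yes) = 19/26 ≈ 73.08%


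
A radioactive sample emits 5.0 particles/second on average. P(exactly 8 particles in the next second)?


Poisson(λ=5.0): P(X=8) = e^(-λ)×λ^k/k!
= e^(-5.0) × 5.0^8 / 8!
≈ 0.006737946999 × 390625 / 40320 ≈ 0.065278

P(X=8) ≈ 0.065278 ≈ 6.53%


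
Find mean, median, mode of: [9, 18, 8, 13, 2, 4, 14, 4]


Sorted: [2, 4, 4, 8, 9, 13, 14, 18]
Mean = 72/8 = 9
Median = 17/2
Freq: {9: 1, 18: 1, 8: 1, 13: 1, 2: 1, 4: 2, 14: 1}
Mode: [4]

Mean=9, Median=17/2, Mode=4


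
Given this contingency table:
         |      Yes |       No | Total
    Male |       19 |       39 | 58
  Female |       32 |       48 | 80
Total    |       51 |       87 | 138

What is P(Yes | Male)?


P(Yes | Male) = 19/(19+39) = 19/58

P(Yes|Male) = 19/58 ≈ 32.76%


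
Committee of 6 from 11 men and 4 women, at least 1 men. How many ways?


Count by #men:
  2M,4W: C(11,2)×C(4,4)=55
  3M,3W: C(11,3)×C(4,3)=660
  4M,2W: C(11,4)×C(4,2)=1980
  5M,1W: C(11,5)×C(4,1)=1848
  6M,0W: C(11,6)×C(4,0)=462
Total = 5005

5005


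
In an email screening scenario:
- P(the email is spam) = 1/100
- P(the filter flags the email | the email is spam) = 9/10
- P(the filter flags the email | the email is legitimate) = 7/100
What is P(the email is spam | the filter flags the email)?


Using Bayes' theorem:
P(A|B) = P(B|A)·P(A) / P(B)

P(the filter flags the email) = 9/10 × 1/100 + 7/100 × 99/100
= 9/1000 + 693/10000 = 783/10000

P(the email is spam|the filter flags the email) = (9/1000) / (783/10000) = 10/87

P(the email is spam|the filter flags the email) = 10/87 ≈ 11.49%


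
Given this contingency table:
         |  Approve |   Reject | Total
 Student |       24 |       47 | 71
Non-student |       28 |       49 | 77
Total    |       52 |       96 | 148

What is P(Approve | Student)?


P(Approve | Student) = 24/(24+47) = 24/71

P(Approve|Student) = 24/71 ≈ 33.80%


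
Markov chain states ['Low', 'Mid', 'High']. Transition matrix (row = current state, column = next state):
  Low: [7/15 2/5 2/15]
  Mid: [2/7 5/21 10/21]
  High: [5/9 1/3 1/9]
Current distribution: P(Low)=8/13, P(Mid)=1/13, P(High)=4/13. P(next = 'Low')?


P(next=Low) = Σᵢ P(now=i)×P(i→Low)
= 8/13×7/15 + 1/13×2/7 + 4/13×5/9
= 56/195 + 2/91 + 20/117 = 1966/4095

P = 1966/4095 ≈ 0.4801


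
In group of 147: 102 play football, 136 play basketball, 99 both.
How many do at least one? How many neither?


|A∪B| = 102+136-99 = 139
Neither = 147-139 = 8

At least one: 139; Neither: 8


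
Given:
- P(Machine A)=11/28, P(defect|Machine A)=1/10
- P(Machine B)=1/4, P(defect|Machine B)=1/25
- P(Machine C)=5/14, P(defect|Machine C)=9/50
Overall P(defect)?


P(B) = Σ P(B|Aᵢ)×P(Aᵢ)
  1/10×11/28 = 11/280
  1/25×1/4 = 1/100
  9/50×5/14 = 9/140
Sum = 159/1400

P(defect) = 159/1400 ≈ 11.36%


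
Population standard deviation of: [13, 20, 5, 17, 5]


Mean = 60/5 = 12
  (13-12)²=1
  (20-12)²=64
  (5-12)²=49
  (17-12)²=25
  (5-12)²=49
Σ(x-μ)² = 188
σ² = 188/5

σ = √(188/5) ≈ 6.1319


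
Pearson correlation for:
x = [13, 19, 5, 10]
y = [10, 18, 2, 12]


n=4, Σx=47, Σy=42, Σxy=602, Σx²=655, Σy²=572
r = (4×602 - 47×42)/√((4×655 - 47²)(4×572 - 42²))
= 434/√(411×524) = 434/√215364 ≈ 434/464.0733 ≈ 0.9352

r ≈ 0.9352


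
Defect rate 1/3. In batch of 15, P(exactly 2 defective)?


Binomial: P(X=2) = C(15,2)×p^2×(1-p)^13
= 105 × 1/9 × 8192/1594323 = 286720/4782969

P(X=2) = 286720/4782969 ≈ 5.99%


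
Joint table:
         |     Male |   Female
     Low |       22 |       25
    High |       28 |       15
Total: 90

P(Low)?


P(Low) = (22+25)/90 = 47/90

P(Low) = 47/90 ≈ 52.22%


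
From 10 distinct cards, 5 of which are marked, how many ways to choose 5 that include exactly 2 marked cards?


Choose 2 of the 5 marked cards and 3 of the other 5 cards:
C(5,2)×C(5,3) = 10×10 = 100

100


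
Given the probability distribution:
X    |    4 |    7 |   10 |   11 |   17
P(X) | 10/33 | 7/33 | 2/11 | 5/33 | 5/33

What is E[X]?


E[X] = Σ x·P(X=x)
= (4)×(10/33) + (7)×(7/33) + (10)×(2/11) + (11)×(5/33) + (17)×(5/33)
= 289/33

E[X] = 289/33


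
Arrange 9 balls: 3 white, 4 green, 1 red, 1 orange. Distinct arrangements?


9!/(3!×4!×1!×1!) = 2520

2520


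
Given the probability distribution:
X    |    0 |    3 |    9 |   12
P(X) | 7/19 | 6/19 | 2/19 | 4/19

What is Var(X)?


E[X] = 84/19
E[X²] = 792/19
Var(X) = E[X²] - (E[X])² = 792/19 - 7056/361 = 7992/361

Var(X) = 7992/361 ≈ 22.1385


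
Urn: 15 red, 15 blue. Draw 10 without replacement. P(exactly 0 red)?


Hypergeometric: C(15,0)×C(15,10)/C(30,10)
= 1×3003/30045015 = 1/10005

P(X=0) = 1/10005 ≈ 0.01%


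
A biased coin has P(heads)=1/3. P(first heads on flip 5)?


Geometric: P(X=5) = (1-p)^(k-1)×p = (2/3)^4×1/3 = 16/243

P(X=5) = 16/243 ≈ 6.58%


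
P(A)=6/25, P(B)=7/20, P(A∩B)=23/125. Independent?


P(A)×P(B) = 21/250
P(A∩B) = 23/125
Not equal → NOT independent

No, not independent


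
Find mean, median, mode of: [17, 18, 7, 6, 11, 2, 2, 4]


Sorted: [2, 2, 4, 6, 7, 11, 17, 18]
Mean = 67/8
Median = 13/2
Freq: {17: 1, 18: 1, 7: 1, 6: 1, 11: 1, 2: 2, 4: 1}
Mode: [2]

Mean=67/8, Median=13/2, Mode=2


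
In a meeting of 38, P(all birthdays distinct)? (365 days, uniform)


P(all different) = Π(365-i)/365 for i=0..37
= (365/365)×(364/365)×...×(328/365)
= 0.135932

P ≈ 0.1359 ≈ 13.59%


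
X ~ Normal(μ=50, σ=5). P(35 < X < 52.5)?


z₁=(35-50)/5=-3.0, z₂=(52.5-50)/5=0.5
P = Φ(0.5) - Φ(-3.0) = 0.691462 - 0.001350 = 0.690112 ≈ 0.6901

P(35 < X < 52.5) ≈ 0.6901


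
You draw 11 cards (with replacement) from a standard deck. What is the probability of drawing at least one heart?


P(not a heart) = 39/52 = 3/4
P(none in 11 draws) = (3/4)^11 = 177147/4194304
P(≥1 heart) = 1 - 177147/4194304 = 4017157/4194304

P = 4017157/4194304 ≈ 95.78%


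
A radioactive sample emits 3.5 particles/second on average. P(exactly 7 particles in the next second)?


Poisson(λ=3.5): P(X=7) = e^(-λ)×λ^k/k!
= e^(-3.5) × 3.5^7 / 7!
≈ 0.03019738342 × 6433.9296875 / 5040 ≈ 0.038549

P(X=7) ≈ 0.038549 ≈ 3.85%


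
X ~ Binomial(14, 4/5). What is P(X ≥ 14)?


P(X ≥ 14) = Σ P(X=i) for i=14..14
P(X=14) = 268435456/6103515625
Sum = 268435456/6103515625

P(X ≥ 14) = 268435456/6103515625 ≈ 4.40%


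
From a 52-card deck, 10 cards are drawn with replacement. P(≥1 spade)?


P(not a spade) = 39/52 = 3/4
P(none in 10 draws) = (3/4)^10 = 59049/1048576
P(≥1 spade) = 1 - 59049/1048576 = 989527/1048576

P = 989527/1048576 ≈ 94.37%


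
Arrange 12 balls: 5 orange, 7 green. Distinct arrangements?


12!/(5!×7!) = 792

792


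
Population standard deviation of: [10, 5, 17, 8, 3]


Mean = 43/5
  (10-43/5)²=49/25
  (5-43/5)²=324/25
  (17-43/5)²=1764/25
  (8-43/5)²=9/25
  (3-43/5)²=784/25
Σ(x-μ)² = 586/5
σ² = (586/5)/5 = 586/25

σ = √(586/25) ≈ 4.8415


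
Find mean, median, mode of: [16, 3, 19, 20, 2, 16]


Sorted: [2, 3, 16, 16, 19, 20]
Mean = 76/6 = 38/3
Median = 16
Freq: {16: 2, 3: 1, 19: 1, 20: 1, 2: 1}
Mode: [16]

Mean=38/3, Median=16, Mode=16


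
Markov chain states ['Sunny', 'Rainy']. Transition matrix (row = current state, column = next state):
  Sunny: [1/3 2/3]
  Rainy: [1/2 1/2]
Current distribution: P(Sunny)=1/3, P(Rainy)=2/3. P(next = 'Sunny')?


P(next=Sunny) = Σᵢ P(now=i)×P(i→Sunny)
= 1/3×1/3 + 2/3×1/2
= 1/9 + 1/3 = 4/9

P = 4/9 ≈ 0.4444


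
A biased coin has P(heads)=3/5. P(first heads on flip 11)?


Geometric: P(X=11) = (1-p)^(k-1)×p = (2/5)^10×3/5 = 3072/48828125

P(X=11) = 3072/48828125 ≈ 0.01%


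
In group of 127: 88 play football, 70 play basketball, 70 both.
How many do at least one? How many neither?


|A∪B| = 88+70-70 = 88
Neither = 127-88 = 39

At least one: 88; Neither: 39


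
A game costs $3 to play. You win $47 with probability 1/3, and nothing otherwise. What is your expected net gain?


E[gain] = (47-3)×1/3 + (-3)×2/3
= 44/3 - 2 = 38/3

Expected net gain = $38/3 ≈ $12.67


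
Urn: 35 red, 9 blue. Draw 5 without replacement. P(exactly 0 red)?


Hypergeometric: C(35,0)×C(9,5)/C(44,5)
= 1×126/1086008 = 9/77572

P(X=0) = 9/77572 ≈ 0.01%


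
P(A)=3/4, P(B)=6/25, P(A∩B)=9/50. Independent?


P(A)×P(B) = 9/50
P(A∩B) = 9/50
Equal ✓ → Independent

Yes, independent


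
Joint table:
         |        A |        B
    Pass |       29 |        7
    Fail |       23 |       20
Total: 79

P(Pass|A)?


P(Pass|A) = 29/(29+23) = 29/52

P = 29/52 ≈ 55.77%


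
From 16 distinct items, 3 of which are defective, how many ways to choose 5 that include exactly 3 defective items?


Choose 3 of the 3 defective items and 2 of the other 13 items:
C(3,3)×C(13,2) = 1×78 = 78

78


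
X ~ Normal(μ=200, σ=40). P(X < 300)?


z = (300-200)/40 = 2.5
P(Z < 2.5) = 0.9938

P(X < 300) ≈ 0.9938


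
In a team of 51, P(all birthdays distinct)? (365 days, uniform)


P(all different) = Π(365-i)/365 for i=0..50
= (365/365)×(364/365)×...×(315/365)
= 0.025568

P ≈ 0.0256 ≈ 2.56%


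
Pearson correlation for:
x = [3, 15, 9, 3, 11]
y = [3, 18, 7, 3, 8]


n=5, Σx=41, Σy=39, Σxy=439, Σx²=445, Σy²=455
r = (5×439 - 41×39)/√((5×445 - 41²)(5×455 - 39²))
= 596/√(544×754) = 596/√410176 ≈ 596/640.4498 ≈ 0.9306

r ≈ 0.9306


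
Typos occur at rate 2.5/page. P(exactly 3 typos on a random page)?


Poisson(λ=2.5): P(X=3) = e^(-λ)×λ^k/k!
= e^(-2.5) × 2.5^3 / 3!
≈ 0.08208499862 × 15.625 / 6 ≈ 0.213763

P(X=3) ≈ 0.213763 ≈ 21.38%


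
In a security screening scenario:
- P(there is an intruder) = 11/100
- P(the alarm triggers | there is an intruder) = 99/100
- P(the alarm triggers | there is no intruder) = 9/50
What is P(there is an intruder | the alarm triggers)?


Using Bayes' theorem:
P(A|B) = P(B|A)·P(A) / P(B)

P(the alarm triggers) = 99/100 × 11/100 + 9/50 × 89/100
= 1089/10000 + 801/5000 = 2691/10000

P(there is an intruder|the alarm triggers) = (1089/10000) / (2691/10000) = 121/299

P(there is an intruder|the alarm triggers) = 121/299 ≈ 40.47%


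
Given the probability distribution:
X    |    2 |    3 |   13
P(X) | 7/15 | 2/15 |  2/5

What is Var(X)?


E[X] = 98/15
E[X²] = 212/3
Var(X) = E[X²] - (E[X])² = 212/3 - 9604/225 = 6296/225

Var(X) = 6296/225 ≈ 27.9822


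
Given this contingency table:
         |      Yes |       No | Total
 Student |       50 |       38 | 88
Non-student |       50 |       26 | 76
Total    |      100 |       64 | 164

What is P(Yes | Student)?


P(Yes | Student) = 50/(50+38) = 50/88 = 25/44

P(Yes|Student) = 25/44 ≈ 56.82%


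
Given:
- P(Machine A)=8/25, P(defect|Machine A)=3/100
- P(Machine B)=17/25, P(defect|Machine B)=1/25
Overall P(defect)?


P(B) = Σ P(B|Aᵢ)×P(Aᵢ)
  3/100×8/25 = 6/625
  1/25×17/25 = 17/625
Sum = 23/625

P(defect) = 23/625 ≈ 3.68%


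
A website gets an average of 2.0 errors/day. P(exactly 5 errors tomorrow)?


Poisson(λ=2.0): P(X=5) = e^(-λ)×λ^k/k!
= e^(-2.0) × 2.0^5 / 5!
≈ 0.1353352832 × 32 / 120 ≈ 0.036089

P(X=5) ≈ 0.036089 ≈ 3.61%


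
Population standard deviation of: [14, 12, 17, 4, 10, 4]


Mean = 61/6
  (14-61/6)²=529/36
  (12-61/6)²=121/36
  (17-61/6)²=1681/36
  (4-61/6)²=1369/36
  (10-61/6)²=1/36
  (4-61/6)²=1369/36
Σ(x-μ)² = 845/6
σ² = (845/6)/6 = 845/36

σ = √(845/36) ≈ 4.8448


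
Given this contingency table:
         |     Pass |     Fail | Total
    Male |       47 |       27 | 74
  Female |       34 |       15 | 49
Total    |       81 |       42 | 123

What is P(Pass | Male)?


P(Pass | Male) = 47/(47+27) = 47/74

P(Pass|Male) = 47/74 ≈ 63.51%


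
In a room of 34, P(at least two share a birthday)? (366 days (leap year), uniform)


P(all different) = Π(366-i)/366 for i=0..33
= 0.205601
P(match) = 1 - 0.205601 = 0.794399

P ≈ 0.7944 ≈ 79.44%


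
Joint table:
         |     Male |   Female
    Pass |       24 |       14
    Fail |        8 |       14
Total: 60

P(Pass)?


P(Pass) = (24+14)/60 = 38/60 = 19/30

P(Pass) = 19/30 ≈ 63.33%


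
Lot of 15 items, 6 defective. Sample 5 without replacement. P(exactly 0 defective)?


Hypergeometric: C(6,0)×C(9,5)/C(15,5)
= 1×126/3003 = 6/143

P(X=0) = 6/143 ≈ 4.20%


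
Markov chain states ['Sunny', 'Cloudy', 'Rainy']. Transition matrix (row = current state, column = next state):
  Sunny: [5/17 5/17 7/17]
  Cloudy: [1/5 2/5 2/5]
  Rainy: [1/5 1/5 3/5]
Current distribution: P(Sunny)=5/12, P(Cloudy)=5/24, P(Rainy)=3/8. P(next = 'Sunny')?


P(next=Sunny) = Σᵢ P(now=i)×P(i→Sunny)
= 5/12×5/17 + 5/24×1/5 + 3/8×1/5
= 25/204 + 1/24 + 3/40 = 61/255

P = 61/255 ≈ 0.2392
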